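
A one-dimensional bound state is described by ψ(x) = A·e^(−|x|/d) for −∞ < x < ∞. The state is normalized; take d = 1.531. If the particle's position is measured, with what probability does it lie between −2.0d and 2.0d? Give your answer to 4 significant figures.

P ≈ 0.9817

P = ∫_{−2.0d}^{2.0d} |ψ(x)|² dx.
With A² fixed by ∫|ψ|² = 1, i.e. A² = (d)^(−1), substitute and integrate.
By symmetry take twice the x ≥ 0 contribution in numerator and denominator; the 2's cancel. Let u = x/d; then A² and the length scale cancel, so P = ∫_{0}^{2.0} e^(-2·u) du ÷ ∫_{0}^{∞} e^(-2·u) du.
An antiderivative of e^(-2·u) is -e^(-2·u)/2; evaluating from 0 to 2.0 gives 1/2 - e^(-4)/2, while the full integral is 1/2.
This works out to P = 0.98168.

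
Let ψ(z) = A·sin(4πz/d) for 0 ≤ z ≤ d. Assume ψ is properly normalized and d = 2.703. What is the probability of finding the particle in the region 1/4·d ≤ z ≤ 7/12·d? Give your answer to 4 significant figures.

P ≈ 0.2989

The probability is P = ∫ |ψ|² dz over [1/4·d, 7/12·d].
With A² fixed by ∫|ψ|² = 1, i.e. A² = (d/2)^(−1), substitute and integrate.
In terms of u = z/d (A² and the length scale cancel between numerator and denominator), P = [∫_{1/4}^{7/12} sin(4·π·u)^2 du] / [∫_{0}^{1} sin(4·π·u)^2 du].
With ∫ sin(4·π·u)^2 du = u/2 - sin(4·π·u)·cos(4·π·u)/(8·π) + C, the region integral is -√(3)/(32·π) + 1/6 and the full one is 1/2.
Evaluating gives P = (-√(3)/16 + π/3)/π.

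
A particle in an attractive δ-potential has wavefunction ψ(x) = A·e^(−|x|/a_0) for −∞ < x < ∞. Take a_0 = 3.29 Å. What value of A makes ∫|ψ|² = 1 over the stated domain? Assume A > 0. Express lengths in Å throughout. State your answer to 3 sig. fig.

Require ∫ |ψ|² dx = 1 over the whole domain.
Using ∫₀^∞ xⁿ e^(−αx) dx = n!/αⁿ⁺¹, the integral (without the A² prefactor) comes out to a_0.
With a_0 = 3.29: A² = 0.3040 and A = 0.5513.

A ≈ 0.551 Å^(-1/2)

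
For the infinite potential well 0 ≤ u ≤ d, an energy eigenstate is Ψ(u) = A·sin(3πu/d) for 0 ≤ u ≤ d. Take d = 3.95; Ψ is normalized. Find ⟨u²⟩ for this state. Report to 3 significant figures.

The expectation value is the |Ψ|²-weighted average of u^2: ∫ u^2|Ψ|² du.
Evaluating both integrals, ⟨u²⟩ = -d^2/(18·π^2) + d^2/3.
With d = 3.95, ⟨u^2⟩ = 5.113.

⟨u^2⟩ ≈ 5.11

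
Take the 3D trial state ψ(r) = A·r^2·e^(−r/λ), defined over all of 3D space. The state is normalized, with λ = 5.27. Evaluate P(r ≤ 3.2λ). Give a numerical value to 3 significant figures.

P ≈ 0.458

P = ∫ |ψ|² 4πr² dr over r ≤ 3.2λ.
A² is fixed by ∫₀^∞ 4πr²|ψ|² dr = 1, i.e. A² = (45·π·λ^7/2)^(−1).
In terms of u = r/λ (A², 4π and the length scale all cancel between numerator and denominator), P = [∫_{0}^{3.2} u^6·e^(-2·u) du] / [∫_{0}^{∞} u^6·e^(-2·u) du].
With ∫ u^6·e^(-2·u) du = -(4·u^6 + 12·u^5 + 30·u^4 + 60·u^3 + 90·u^2 + 90·u + 45)·e^(-2·u)/8 + C, the region integral is ≈ 2.5744 and the full one is 45/8.
This evaluates to P = 0.4577.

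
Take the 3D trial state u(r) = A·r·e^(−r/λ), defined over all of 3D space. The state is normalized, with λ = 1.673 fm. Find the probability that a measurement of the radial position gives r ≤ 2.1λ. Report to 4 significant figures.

P ≈ 0.4102

P = ∫ |u|² 4πr² dr over r ≤ 2.1λ.
Normalization gives A² = 1/(3·π·λ^5).
Substituting t = r/λ, A², 4π and the length scale all cancel in the ratio: P = ∫_{0}^{2.1} t^4·e^(-2·t) dt / ∫_{0}^{∞} t^4·e^(-2·t) dt.
With ∫ t^4·e^(-2·t) dt = -(t^4/2 + t^3 + 3·t^2/2 + 3·t/2 + 3/4)·e^(-2·t) + C, the region integral is ≈ 0.307630 and the full one is 3/4.
Taking the ratio yields P = 0.41017.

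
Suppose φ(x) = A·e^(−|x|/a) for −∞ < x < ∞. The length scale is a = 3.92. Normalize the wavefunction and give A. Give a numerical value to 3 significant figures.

The normalization condition is ∫|φ|² dx = 1 from −∞ to ∞.
With φ = A·e^(−|x|/a), the integral evaluates to A²·[a].
Hence A² = 1/[a].
With a = 3.92: A² = 0.2551 and A = 0.5051.

A ≈ 0.505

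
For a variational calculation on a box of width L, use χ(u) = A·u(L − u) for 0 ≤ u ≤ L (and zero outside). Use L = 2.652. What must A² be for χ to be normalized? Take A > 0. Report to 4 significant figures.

A^2 ≈ 0.2287

We need A² ∫|f|² du = 1, taking the integral from 0 to L.
Expanding the polynomial and integrating term by term, the integral (without the A² prefactor) comes out to L^5/30.
So A² = (L^5/30)^(−1).
With L = 2.652: A² = 0.22869 and A = 0.47822.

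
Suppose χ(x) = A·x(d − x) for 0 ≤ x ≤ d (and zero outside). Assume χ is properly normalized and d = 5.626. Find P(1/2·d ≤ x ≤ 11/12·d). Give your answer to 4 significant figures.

P = ∫_{1/2·d}^{11/12·d} |χ(x)|² dx.
The normalization integral ∫|χ|²dx over the whole domain equals d^5/30·A², and A² cancels in the ratio.
In terms of u = x/d (A² and the length scale cancel between numerator and denominator), P = [∫_{1/2}^{11/12} u^2·(1 - u)^2 du] / [∫_{0}^{1} u^2·(1 - u)^2 du].
With ∫ u^2·(1 - u)^2 du = u^3·(6·u^2 - 15·u + 10)/30 + C, the region integral is ≈ 0.0164971 and the full one is 1/30.
Evaluating gives P = 0.49491.

P ≈ 0.4949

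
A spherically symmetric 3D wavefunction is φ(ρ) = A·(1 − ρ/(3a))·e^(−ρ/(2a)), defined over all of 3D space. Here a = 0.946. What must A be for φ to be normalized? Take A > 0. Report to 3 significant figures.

The normalization condition is ∫|φ|² 4πρ² dρ = 1 from 0 to ∞.
Using ∫₀^∞ ρⁿ e^(−αρ) dρ = n!/αⁿ⁺¹, ∫|φ|² 4πρ² dρ = A²·(8·π·a^3/3).
So A² = (8·π·a^3/3)^(−1).
Substituting a = 0.946 gives A² = 0.1410, so A = 0.3755.

A ≈ 0.375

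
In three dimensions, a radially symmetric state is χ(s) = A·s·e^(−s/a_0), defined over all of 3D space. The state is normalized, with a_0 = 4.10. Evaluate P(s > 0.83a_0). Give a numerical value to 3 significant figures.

P ≈ 0.973

Integrate the radial probability density 4πs²|χ|² over s > 0.83a_0.
The full normalization integral is A²·[3·π·a_0^5] = 1, fixing A².
Substituting u = s/a_0, A², 4π and the length scale all cancel in the ratio: P = ∫_{0.83}^{∞} u^4·e^(-2·u) du / ∫_{0}^{∞} u^4·e^(-2·u) du.
An antiderivative of u^4·e^(-2·u) is -(u^4/2 + u^3 + 3·u^2/2 + 3·u/2 + 3/4)·e^(-2·u); evaluating from 0.83 to ∞ gives ≈ 0.72964, while the full integral is 3/4.
The region integral divided by the full integral gives P = 0.9729.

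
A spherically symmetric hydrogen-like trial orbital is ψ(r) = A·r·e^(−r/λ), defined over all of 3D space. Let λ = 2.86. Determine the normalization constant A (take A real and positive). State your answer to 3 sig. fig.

Require ∫ |ψ|² 4πr² dr = 1 over the whole domain.
With ψ = A·r·e^(−r/λ), the integral evaluates to A²·[3·π·λ^5].
So A² = (3·π·λ^5)^(−1).
With λ = 2.86: A² = 0.0005545 and A = 0.02355.

A ≈ 0.0235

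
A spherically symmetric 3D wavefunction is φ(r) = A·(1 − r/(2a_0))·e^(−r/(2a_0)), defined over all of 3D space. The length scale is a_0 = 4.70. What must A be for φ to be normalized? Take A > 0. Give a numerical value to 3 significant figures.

A ≈ 0.0196

We need A² ∫|f|² 4πr² dr = 1, taking the integral from 0 to ∞.
In 3D with spherical symmetry the volume element is 4πr² dr.
Using ∫₀^∞ rⁿ e^(−αr) dr = n!/αⁿ⁺¹, ∫|φ|² 4πr² dr = A²·(8·π·a_0^3).
Setting this equal to 1 gives A² = 1/(8·π·a_0^3).
Substituting a_0 = 4.70 gives A² = 0.0003832, so A = 0.01958.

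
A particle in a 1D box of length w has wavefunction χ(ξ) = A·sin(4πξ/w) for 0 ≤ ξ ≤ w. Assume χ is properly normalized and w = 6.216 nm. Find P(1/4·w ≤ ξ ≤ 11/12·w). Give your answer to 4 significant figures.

P ≈ 0.7011

|χ|² is the probability density, so P = ∫_{1/4·w}^{11/12·w} |χ|² dξ.
Since A² = 1/(w/2), this is the region integral divided by the full normalization integral.
Substituting u = ξ/w, A² and the length scale cancel in the ratio: P = ∫_{1/4}^{11/12} sin(4·π·u)^2 du / ∫_{0}^{1} sin(4·π·u)^2 du.
With ∫ sin(4·π·u)^2 du = u/2 - sin(4·π·u)·cos(4·π·u)/(8·π) + C, the region integral is √(3)/(32·π) + 1/3 and the full one is 1/2.
Evaluating gives P = √(3)/(16·π) + 2/3.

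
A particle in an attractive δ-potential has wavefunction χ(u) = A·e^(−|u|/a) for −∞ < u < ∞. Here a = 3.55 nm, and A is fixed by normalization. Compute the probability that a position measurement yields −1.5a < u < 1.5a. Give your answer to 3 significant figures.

The probability is P = ∫ |χ|² du over [−1.5a, 1.5a].
The normalization integral ∫|χ|²du over the whole domain equals a·A², and A² cancels in the ratio.
Both integrals are even about u = 0, so only the u ≥ 0 halves are needed (the factors of 2 cancel). Let t = u/a; then A² and the length scale cancel, so P = ∫_{0}^{1.5} e^(-2·t) dt ÷ ∫_{0}^{∞} e^(-2·t) dt.
An antiderivative of e^(-2·t) is -e^(-2·t)/2; evaluating from 0 to 1.5 gives 1/2 - e^(-3)/2, while the full integral is 1/2.
Evaluating gives P = 0.9502.

P ≈ 0.950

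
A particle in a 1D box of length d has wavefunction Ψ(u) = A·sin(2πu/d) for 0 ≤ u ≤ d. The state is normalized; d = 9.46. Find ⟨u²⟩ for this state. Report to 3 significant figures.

The expectation value is the |Ψ|²-weighted average of u^2: ∫ u^2|Ψ|² du.
Using sin²θ = (1 − cos 2θ)/2, the ratio of the moment integral to the normalization integral gives ⟨u²⟩ = -d^2/(8·π^2) + d^2/3.
Putting d = 9.46 gives 28.70.

⟨u^2⟩ ≈ 28.7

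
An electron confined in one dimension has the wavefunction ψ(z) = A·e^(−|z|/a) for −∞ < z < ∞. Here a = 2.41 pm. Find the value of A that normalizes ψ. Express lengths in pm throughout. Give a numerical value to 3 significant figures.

We need A² ∫|f|² dz = 1, taking the integral from −∞ to ∞.
∫|ψ|² dz = A²·(a).
Setting this equal to 1 gives A² = 1/(a).
With a = 2.41: A² = 0.4149 and A = 0.6442.

A ≈ 0.644 pm^(-1/2)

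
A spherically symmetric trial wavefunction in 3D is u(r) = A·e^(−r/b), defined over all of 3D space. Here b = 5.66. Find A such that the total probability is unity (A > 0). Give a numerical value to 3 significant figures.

A ≈ 0.0419

The normalization condition is ∫|u|² 4πr² dr = 1 from 0 to ∞.
∫|u|² 4πr² dr = A²·(π·b^3).
So A² = (π·b^3)^(−1).
Substituting b = 5.66 gives A² = 0.001755, so A = 0.04190.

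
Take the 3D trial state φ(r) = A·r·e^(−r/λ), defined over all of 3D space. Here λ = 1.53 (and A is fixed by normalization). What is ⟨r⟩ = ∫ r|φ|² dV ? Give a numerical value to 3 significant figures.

⟨r⟩ = ∫ r |φ|² 4πr² dr over the full domain.
Evaluating both integrals, ⟨r⟩ = 5·λ/2.
Putting λ = 1.53 gives 3.825.

⟨r⟩ ≈ 3.83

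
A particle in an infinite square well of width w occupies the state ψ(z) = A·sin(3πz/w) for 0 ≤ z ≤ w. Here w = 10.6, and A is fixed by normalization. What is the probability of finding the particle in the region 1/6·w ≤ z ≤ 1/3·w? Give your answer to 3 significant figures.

P ≈ 0.167

The probability is P = ∫ |ψ|² dz over [1/6·w, 1/3·w].
With A² fixed by ∫|ψ|² = 1, i.e. A² = (w/2)^(−1), substitute and integrate.
In terms of u = z/w (A² and the length scale cancel between numerator and denominator), P = [∫_{1/6}^{1/3} sin(3·π·u)^2 du] / [∫_{0}^{1} sin(3·π·u)^2 du].
With ∫ sin(3·π·u)^2 du = u/2 - sin(6·π·u)/(12·π) + C, the region integral is 1/12 and the full one is 1/2.
Taking the ratio, P = 1/6.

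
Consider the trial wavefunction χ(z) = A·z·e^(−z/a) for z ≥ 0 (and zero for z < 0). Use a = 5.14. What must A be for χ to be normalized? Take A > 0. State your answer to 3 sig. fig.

A ≈ 0.172

Normalization requires ∫|χ|² dz = 1, integrated from 0 to ∞.
With ∫₀^∞ z^2 e^(−αz) dz = 2!/α^3, ∫|χ|² dz = A²·(a^3/4).
Setting this equal to 1 gives A² = 1/(a^3/4).
Plugging in a = 5.14 yields A = 0.1716.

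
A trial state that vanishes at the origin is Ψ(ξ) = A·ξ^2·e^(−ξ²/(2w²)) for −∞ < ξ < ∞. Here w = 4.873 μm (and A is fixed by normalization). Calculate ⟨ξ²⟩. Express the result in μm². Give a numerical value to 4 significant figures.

⟨ξ^2⟩ ≈ 59.37 μm^2

By definition ⟨ξ²⟩ = ∫ ξ^2 |Ψ(ξ)|² dξ.
Evaluating both integrals, ⟨ξ²⟩ = 5·w^2/2.
With w = 4.873, ⟨ξ^2⟩ = 59.365.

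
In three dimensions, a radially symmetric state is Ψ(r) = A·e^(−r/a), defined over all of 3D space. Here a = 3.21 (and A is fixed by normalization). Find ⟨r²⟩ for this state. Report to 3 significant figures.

By definition ⟨r²⟩ = ∫ r^2 |Ψ(r)|² 4πr² dr.
The ratio of the moment integral to the normalization integral gives ⟨r²⟩ = 3·a^2.
Putting a = 3.21 gives 30.91.

⟨r^2⟩ ≈ 30.9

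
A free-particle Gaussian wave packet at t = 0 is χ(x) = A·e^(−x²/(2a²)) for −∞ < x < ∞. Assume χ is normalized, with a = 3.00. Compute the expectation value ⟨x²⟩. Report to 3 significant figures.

⟨x^2⟩ ≈ 4.50

The expectation value is the |χ|²-weighted average of x^2: ∫ x^2|χ|² dx.
With ∫_{−∞}^{∞} x^(2m) e^(−αx²) dx = (2m−1)!!·√π / (2^m α^(m+1/2)), since the A² factors cancel between numerator and denominator, ⟨x²⟩ = a^2/2.
Putting a = 3.00 gives 4.500.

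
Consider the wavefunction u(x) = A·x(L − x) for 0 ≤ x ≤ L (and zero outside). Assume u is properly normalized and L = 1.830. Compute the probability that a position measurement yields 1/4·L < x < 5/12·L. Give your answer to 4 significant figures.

P ≈ 0.2431

|u|² is the probability density, so P = ∫_{1/4·L}^{5/12·L} |u|² dx.
With A² fixed by ∫|u|² = 1, i.e. A² = (L^5/30)^(−1), substitute and integrate.
In terms of t = x/L (A² and the length scale cancel between numerator and denominator), P = [∫_{1/4}^{5/12} t^2·(1 - t)^2 dt] / [∫_{0}^{1} t^2·(1 - t)^2 dt].
An antiderivative of t^2·(1 - t)^2 is t^3·(6·t^2 - 15·t + 10)/30; evaluating from 1/4 to 5/12 gives ≈ 0.00810346, while the full integral is 1/30.
Evaluating gives P = 0.24310.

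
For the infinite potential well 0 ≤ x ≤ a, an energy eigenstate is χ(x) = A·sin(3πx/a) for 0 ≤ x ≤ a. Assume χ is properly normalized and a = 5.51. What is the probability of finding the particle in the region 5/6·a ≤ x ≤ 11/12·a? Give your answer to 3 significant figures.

P = ∫_{5/6·a}^{11/12·a} |χ(x)|² dx.
Since A² = 1/(a/2), this is the region integral divided by the full normalization integral.
Let u = x/a; then A² and the length scale cancel, so P = ∫_{5/6}^{11/12} sin(3·π·u)^2 du ÷ ∫_{0}^{1} sin(3·π·u)^2 du.
With ∫ sin(3·π·u)^2 du = u/2 - sin(6·π·u)/(12·π) + C, the region integral is 1/(12·π) + 1/24 and the full one is 1/2.
Evaluating gives P = (2 + π)/(12·π).

P ≈ 0.136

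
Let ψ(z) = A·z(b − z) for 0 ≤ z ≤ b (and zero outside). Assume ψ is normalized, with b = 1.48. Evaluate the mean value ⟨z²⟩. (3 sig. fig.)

The expectation value is the |ψ|²-weighted average of z^2: ∫ z^2|ψ|² dz.
Expanding the polynomial and integrating term by term, evaluating both integrals, ⟨z²⟩ = 2·b^2/7.
Putting b = 1.48 gives 0.6258.

⟨z^2⟩ ≈ 0.626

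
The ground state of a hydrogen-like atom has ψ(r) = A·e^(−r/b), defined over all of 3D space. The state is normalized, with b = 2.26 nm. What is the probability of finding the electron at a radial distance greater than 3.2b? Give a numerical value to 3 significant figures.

P ≈ 0.0463

P = ∫ |ψ|² 4πr² dr over r > 3.2b.
A² is fixed by ∫₀^∞ 4πr²|ψ|² dr = 1, i.e. A² = (π·b^3)^(−1).
In terms of u = r/b (A², 4π and the length scale all cancel between numerator and denominator), P = [∫_{3.2}^{∞} u^2·e^(-2·u) du] / [∫_{0}^{∞} u^2·e^(-2·u) du].
Using ∫ u^2·e^(-2·u) du = -(2·u^2 + 2·u + 1)·e^(-2·u)/4, the numerator is 697·e^(-32/5)/100 and the denominator is 1/4.
The region integral divided by the full integral gives P = 0.04632.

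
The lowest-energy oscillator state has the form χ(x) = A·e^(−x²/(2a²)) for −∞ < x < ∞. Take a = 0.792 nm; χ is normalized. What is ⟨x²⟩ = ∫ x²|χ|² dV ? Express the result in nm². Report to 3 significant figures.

By definition ⟨x²⟩ = ∫ x^2 |χ(x)|² dx.
Since the A² factors cancel between numerator and denominator, ⟨x²⟩ = a^2/2.
Putting a = 0.792 gives 0.3136.

⟨x^2⟩ ≈ 0.314 nm^2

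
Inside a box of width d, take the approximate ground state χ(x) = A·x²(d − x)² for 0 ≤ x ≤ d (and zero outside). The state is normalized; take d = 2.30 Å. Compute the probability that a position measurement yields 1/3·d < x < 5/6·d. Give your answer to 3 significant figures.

The probability is P = ∫ |χ|² dx over [1/3·d, 5/6·d].
Since A² = 1/(d^9/630), this is the region integral divided by the full normalization integral.
Substituting u = x/d, A² and the length scale cancel in the ratio: P = ∫_{1/3}^{5/6} u^4·(1 - u)^4 du / ∫_{0}^{1} u^4·(1 - u)^4 du.
With ∫ u^4·(1 - u)^4 du = u^5·(70·u^4 - 315·u^3 + 540·u^2 - 420·u + 126)/630 + C, the region integral is ≈ 0.0013432 and the full one is 1/630.
Taking the ratio, P = 0.8462.

P ≈ 0.846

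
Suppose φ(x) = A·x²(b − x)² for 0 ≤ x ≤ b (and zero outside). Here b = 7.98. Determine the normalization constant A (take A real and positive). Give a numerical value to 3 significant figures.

We need A² ∫|f|² dx = 1, taking the integral from 0 to b.
∫|φ|² dx = A²·(b^9/630).
Hence A² = 1/[b^9/630].
Plugging in b = 7.98 yields A = 0.002191.

A ≈ 0.00219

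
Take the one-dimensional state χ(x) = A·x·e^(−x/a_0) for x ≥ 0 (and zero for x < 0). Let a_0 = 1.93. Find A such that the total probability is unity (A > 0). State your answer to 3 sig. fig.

Normalization requires ∫|χ|² dx = 1, integrated from 0 to ∞.
Recall ∫₀^∞ x^m e^(−x/β) dx = m!·β^(m+1), with χ = A·x·e^(−x/a_0), the integral evaluates to A²·[a_0^3/4].
Setting this equal to 1 gives A² = 1/(a_0^3/4).
Plugging in a_0 = 1.93 yields A = 0.7459.

A ≈ 0.746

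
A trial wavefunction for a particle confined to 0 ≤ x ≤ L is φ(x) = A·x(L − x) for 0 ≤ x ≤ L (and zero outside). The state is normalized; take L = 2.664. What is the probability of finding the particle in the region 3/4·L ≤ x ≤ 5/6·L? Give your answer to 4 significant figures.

P ≈ 0.06802

The probability is P = ∫ |φ|² dx over [3/4·L, 5/6·L].
The normalization integral ∫|φ|²dx over the whole domain equals L^5/30·A², and A² cancels in the ratio.
Substituting u = x/L, A² and the length scale cancel in the ratio: P = ∫_{3/4}^{5/6} u^2·(1 - u)^2 du / ∫_{0}^{1} u^2·(1 - u)^2 du.
An antiderivative of u^2·(1 - u)^2 is u^3·(6·u^2 - 15·u + 10)/30; evaluating from 3/4 to 5/6 gives ≈ 0.00226739, while the full integral is 1/30.
This works out to P = 0.068022.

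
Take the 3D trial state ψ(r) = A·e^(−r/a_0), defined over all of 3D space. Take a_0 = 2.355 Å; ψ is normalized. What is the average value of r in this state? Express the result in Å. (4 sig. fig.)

⟨r⟩ ≈ 3.533 Å

The expectation value is the |ψ|²-weighted average of r: ∫ r|ψ|² 4πr² dr.
Using ∫₀^∞ rⁿ e^(−αr) dr = n!/αⁿ⁺¹, evaluating both integrals, ⟨r⟩ = 3·a_0/2.
With a_0 = 2.355, ⟨r⟩ = 3.5325.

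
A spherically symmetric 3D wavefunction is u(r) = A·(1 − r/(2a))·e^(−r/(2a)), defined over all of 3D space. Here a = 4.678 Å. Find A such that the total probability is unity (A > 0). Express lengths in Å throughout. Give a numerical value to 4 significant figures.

Normalization requires ∫|u|² 4πr² dr = 1, integrated from 0 to ∞.
In 3D with spherical symmetry the volume element is 4πr² dr.
With ∫₀^∞ r^4 e^(−αr) dr = 4!/α^5, carrying out the integral gives A² · 8·π·a^3.
So A² = (8·π·a^3)^(−1).
Plugging in a = 4.678 yields A = 0.019715.

A ≈ 0.01971 Å^(-3/2)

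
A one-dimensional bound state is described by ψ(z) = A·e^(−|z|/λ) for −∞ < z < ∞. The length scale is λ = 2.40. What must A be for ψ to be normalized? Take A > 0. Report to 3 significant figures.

We need A² ∫|f|² dz = 1, taking the integral from −∞ to ∞.
Carrying out the integral gives A² · λ.
So A² = (λ)^(−1).
Plugging in λ = 2.40 yields A = 0.6455.

A ≈ 0.645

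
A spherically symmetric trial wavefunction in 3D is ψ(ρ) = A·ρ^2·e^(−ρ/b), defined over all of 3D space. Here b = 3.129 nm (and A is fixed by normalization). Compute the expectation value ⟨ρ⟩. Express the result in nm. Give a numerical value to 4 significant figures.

⟨ρ⟩ ≈ 10.95 nm

⟨ρ⟩ = ∫ ρ |ψ|² 4πρ² dρ over the full domain.
Recall ∫₀^∞ ρ^m e^(−ρ/β) dρ = m!·β^(m+1), evaluating both integrals, ⟨ρ⟩ = 7·b/2.
Putting b = 3.129 gives 10.952.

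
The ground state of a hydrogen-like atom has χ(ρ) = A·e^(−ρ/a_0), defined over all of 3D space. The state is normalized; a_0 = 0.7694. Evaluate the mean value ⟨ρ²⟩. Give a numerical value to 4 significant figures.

⟨ρ²⟩ = ∫ ρ^2 |χ|² 4πρ² dρ over the full domain.
Recall ∫₀^∞ ρ^m e^(−ρ/β) dρ = m!·β^(m+1), since the A² factors cancel between numerator and denominator, ⟨ρ²⟩ = 3·a_0^2.
Putting a_0 = 0.7694 gives 1.7759.

⟨ρ^2⟩ ≈ 1.776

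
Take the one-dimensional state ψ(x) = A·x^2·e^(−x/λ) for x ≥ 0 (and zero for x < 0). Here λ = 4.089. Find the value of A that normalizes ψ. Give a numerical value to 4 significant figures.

We need A² ∫|f|² dx = 1, taking the integral from 0 to ∞.
Using ∫₀^∞ xⁿ e^(−αx) dx = n!/αⁿ⁺¹, ∫|ψ|² dx = A²·(3·λ^5/4).
Hence A² = 1/[3·λ^5/4].
Plugging in λ = 4.089 yields A = 0.034153.

A ≈ 0.03415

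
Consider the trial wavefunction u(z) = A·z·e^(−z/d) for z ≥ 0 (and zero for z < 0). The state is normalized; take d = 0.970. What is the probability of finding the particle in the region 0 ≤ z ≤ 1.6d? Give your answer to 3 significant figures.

P ≈ 0.620

P = ∫_{0}^{1.6d} |u(z)|² dz.
The normalization integral ∫|u|²dz over the whole domain equals d^3/4·A², and A² cancels in the ratio.
In terms of t = z/d (A² and the length scale cancel between numerator and denominator), P = [∫_{0}^{1.6} t^2·e^(-2·t) dt] / [∫_{0}^{∞} t^2·e^(-2·t) dt].
Using ∫ t^2·e^(-2·t) dt = -(2·t^2 + 2·t + 1)·e^(-2·t)/4, the numerator is 1/4 - 233·e^(-16/5)/100 and the denominator is 1/4.
The result is P = 0.6201.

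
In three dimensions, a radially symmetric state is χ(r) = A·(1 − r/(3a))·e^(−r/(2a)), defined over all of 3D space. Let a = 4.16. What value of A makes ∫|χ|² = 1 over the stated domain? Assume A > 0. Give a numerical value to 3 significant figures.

A ≈ 0.0407

Normalization requires ∫|χ|² 4πr² dr = 1, integrated from 0 to ∞.
In 3D with spherical symmetry the volume element is 4πr² dr.
Recall ∫₀^∞ r^m e^(−r/β) dr = m!·β^(m+1), the integral (without the A² prefactor) comes out to 8·π·a^3/3.
Substituting a = 4.16 gives A² = 0.001658, so A = 0.04072.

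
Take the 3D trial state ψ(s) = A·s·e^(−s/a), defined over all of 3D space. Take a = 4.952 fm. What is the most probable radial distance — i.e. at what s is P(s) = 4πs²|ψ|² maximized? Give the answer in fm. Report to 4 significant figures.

s ≈ 9.904 fm

Differentiate P(s) = 4πs²|ψ|² with respect to s and set to zero.
Solving yields s = 2·a.
With a = 4.952, the most probable radial distance is 9.9040 fm.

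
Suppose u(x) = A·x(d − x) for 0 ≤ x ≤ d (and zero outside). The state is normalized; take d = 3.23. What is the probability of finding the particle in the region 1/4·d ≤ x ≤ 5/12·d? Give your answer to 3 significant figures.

The probability is P = ∫ |u|² dx over [1/4·d, 5/12·d].
The normalization integral ∫|u|²dx over the whole domain equals d^5/30·A², and A² cancels in the ratio.
Let t = x/d; then A² and the length scale cancel, so P = ∫_{1/4}^{5/12} t^2·(1 - t)^2 dt ÷ ∫_{0}^{1} t^2·(1 - t)^2 dt.
An antiderivative of t^2·(1 - t)^2 is t^3·(6·t^2 - 15·t + 10)/30; evaluating from 1/4 to 5/12 gives ≈ 0.0081035, while the full integral is 1/30.
Evaluating gives P = 0.2431.

P ≈ 0.243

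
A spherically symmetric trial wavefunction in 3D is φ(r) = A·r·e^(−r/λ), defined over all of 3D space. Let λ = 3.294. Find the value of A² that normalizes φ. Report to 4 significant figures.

Require ∫ |φ|² 4πr² dr = 1 over the whole domain.
With φ = A·r·e^(−r/λ), the integral evaluates to A²·[3·π·λ^5].
Hence A² = 1/[3·π·λ^5].
With λ = 3.294: A² = 0.00027360 and A = 0.016541.

A^2 ≈ 0.0002736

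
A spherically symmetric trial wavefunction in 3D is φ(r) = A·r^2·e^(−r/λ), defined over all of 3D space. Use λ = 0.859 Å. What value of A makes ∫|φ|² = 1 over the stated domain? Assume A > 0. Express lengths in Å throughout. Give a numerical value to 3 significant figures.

A ≈ 0.202 Å^(-7/2)

The normalization condition is ∫|φ|² 4πr² dr = 1 from 0 to ∞.
∫|φ|² 4πr² dr = A²·(45·π·λ^7/2).
So A² = (45·π·λ^7/2)^(−1).
With λ = 0.859: A² = 0.04099 and A = 0.2025.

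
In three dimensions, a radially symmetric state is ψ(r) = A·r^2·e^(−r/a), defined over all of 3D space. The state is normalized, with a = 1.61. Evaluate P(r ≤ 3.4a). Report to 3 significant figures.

P ≈ 0.520

P = ∫ |ψ|² 4πr² dr over r ≤ 3.4a.
The full normalization integral is A²·[45·π·a^7/2] = 1, fixing A².
Substituting u = r/a, A², 4π and the length scale all cancel in the ratio: P = ∫_{0}^{3.4} u^6·e^(-2·u) du / ∫_{0}^{∞} u^6·e^(-2·u) du.
Using ∫ u^6·e^(-2·u) du = -(4·u^6 + 12·u^5 + 30·u^4 + 60·u^3 + 90·u^2 + 90·u + 45)·e^(-2·u)/8, the numerator is ≈ 2.9255 and the denominator is 45/8.
Taking the ratio yields P = 0.5201.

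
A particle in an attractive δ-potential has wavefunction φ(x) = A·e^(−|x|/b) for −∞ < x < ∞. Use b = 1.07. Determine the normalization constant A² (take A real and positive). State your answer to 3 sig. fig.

We need A² ∫|f|² dx = 1, taking the integral from −∞ to ∞.
Recall ∫₀^∞ x^m e^(−x/β) dx = m!·β^(m+1), with φ = A·e^(−|x|/b), the integral evaluates to A²·[b].
So A² = (b)^(−1).
With b = 1.07: A² = 0.9346 and A = 0.9667.

A^2 ≈ 0.935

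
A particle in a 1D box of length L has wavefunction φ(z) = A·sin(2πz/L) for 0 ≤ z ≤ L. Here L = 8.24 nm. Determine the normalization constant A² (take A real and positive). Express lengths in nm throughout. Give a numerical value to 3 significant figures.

A^2 ≈ 0.243 nm^(-1)

We need A² ∫|f|² dz = 1, taking the integral from 0 to L.
The integral (without the A² prefactor) comes out to L/2.
Hence A² = 1/[L/2].
Plugging in L = 8.24 yields A = 0.4927.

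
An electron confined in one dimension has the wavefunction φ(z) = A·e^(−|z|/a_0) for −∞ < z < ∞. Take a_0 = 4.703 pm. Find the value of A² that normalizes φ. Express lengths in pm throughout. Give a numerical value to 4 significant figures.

The normalization condition is ∫|φ|² dz = 1 from −∞ to ∞.
The integral (without the A² prefactor) comes out to a_0.
So A² = (a_0)^(−1).
Plugging in a_0 = 4.703 yields A = 0.46112.

A^2 ≈ 0.2126 pm^(-1)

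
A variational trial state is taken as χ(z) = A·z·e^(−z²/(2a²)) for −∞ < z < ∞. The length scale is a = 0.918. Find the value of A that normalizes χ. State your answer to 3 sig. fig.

A ≈ 1.21

We need A² ∫|f|² dz = 1, taking the integral from −∞ to ∞.
Using the Gaussian integral ∫_{−∞}^{∞} e^(−αz²) dz = √(π/α), with χ = A·z·e^(−z²/(2a²)), the integral evaluates to A²·[√(π)·a^3/2].
Plugging in a = 0.918 yields A = 1.208.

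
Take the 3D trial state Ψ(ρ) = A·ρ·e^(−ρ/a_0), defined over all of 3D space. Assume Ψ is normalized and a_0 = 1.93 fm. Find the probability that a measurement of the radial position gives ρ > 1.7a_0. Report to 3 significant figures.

P ≈ 0.744

P = ∫ |Ψ|² 4πρ² dρ over ρ > 1.7a_0.
Normalization gives A² = 1/(3·π·a_0^5).
In terms of u = ρ/a_0 (A², 4π and the length scale all cancel between numerator and denominator), P = [∫_{1.7}^{∞} u^4·e^(-2·u) du] / [∫_{0}^{∞} u^4·e^(-2·u) du].
With ∫ u^4·e^(-2·u) du = -(u^4/2 + u^3 + 3·u^2/2 + 3·u/2 + 3/4)·e^(-2·u) + C, the region integral is ≈ 0.55814 and the full one is 3/4.
The region integral divided by the full integral gives P = 0.7442.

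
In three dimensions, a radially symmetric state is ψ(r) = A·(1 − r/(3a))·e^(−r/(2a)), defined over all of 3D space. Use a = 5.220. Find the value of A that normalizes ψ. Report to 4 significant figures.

Require ∫ |ψ|² 4πr² dr = 1 over the whole domain.
∫|ψ|² 4πr² dr = A²·(8·π·a^3/3).
Substituting a = 5.220 gives A² = 0.00083921, so A = 0.028969.

A ≈ 0.02897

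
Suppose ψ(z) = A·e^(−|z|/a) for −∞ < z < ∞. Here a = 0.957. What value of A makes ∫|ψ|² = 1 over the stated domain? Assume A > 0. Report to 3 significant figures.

A ≈ 1.02

The normalization condition is ∫|ψ|² dz = 1 from −∞ to ∞.
With ψ = A·e^(−|z|/a), the integral evaluates to A²·[a].
Hence A² = 1/[a].
Substituting a = 0.957 gives A² = 1.045, so A = 1.022.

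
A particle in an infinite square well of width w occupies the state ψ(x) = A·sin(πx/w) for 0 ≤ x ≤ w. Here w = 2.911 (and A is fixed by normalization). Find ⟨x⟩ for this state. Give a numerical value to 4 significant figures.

The expectation value is the |ψ|²-weighted average of x: ∫ x|ψ|² dx.
Using sin²θ = (1 − cos 2θ)/2, the ratio of the moment integral to the normalization integral gives ⟨x⟩ = w/2.
Putting w = 2.911 gives 1.4555.

⟨x⟩ ≈ 1.456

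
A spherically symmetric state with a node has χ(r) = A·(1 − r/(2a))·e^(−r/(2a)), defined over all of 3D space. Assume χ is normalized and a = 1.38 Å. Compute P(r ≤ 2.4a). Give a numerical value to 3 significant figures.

P = ∫ |χ|² 4πr² dr over r ≤ 2.4a.
The full normalization integral is A²·[8·π·a^3] = 1, fixing A².
In terms of u = r/a (A², 4π and the length scale all cancel between numerator and denominator), P = [∫_{0}^{2.4} u^2·(1 - u/2)^2·e^(-u) du] / [∫_{0}^{∞} u^2·(1 - u/2)^2·e^(-u) du].
Using ∫ u^2·(1 - u/2)^2·e^(-u) du = -(u^4/4 + u^2 + 2·u + 2)·e^(-u), the numerator is ≈ 0.10813 and the denominator is 2.
Taking the ratio yields P = 0.05407.

P ≈ 0.0541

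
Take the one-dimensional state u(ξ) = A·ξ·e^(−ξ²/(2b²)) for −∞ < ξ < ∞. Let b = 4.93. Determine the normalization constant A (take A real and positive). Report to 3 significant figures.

A ≈ 0.0970

Normalization requires ∫|u|² dξ = 1, integrated from −∞ to ∞.
The integral (without the A² prefactor) comes out to √(π)·b^3/2.
Plugging in b = 4.93 yields A = 0.09704.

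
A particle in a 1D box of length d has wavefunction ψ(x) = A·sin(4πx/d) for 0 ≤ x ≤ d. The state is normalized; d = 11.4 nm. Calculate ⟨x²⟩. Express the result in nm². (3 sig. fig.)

⟨x^2⟩ ≈ 42.9 nm^2

⟨x²⟩ = ∫ x^2 |ψ|² dx over the full domain.
Since the A² factors cancel between numerator and denominator, ⟨x²⟩ = -d^2/(32·π^2) + d^2/3.
Putting d = 11.4 gives 42.91.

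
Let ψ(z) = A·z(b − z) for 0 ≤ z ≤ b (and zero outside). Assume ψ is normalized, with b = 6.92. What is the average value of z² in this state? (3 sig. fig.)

⟨z^2⟩ ≈ 13.7

⟨z²⟩ = ∫ z^2 |ψ|² dz over the full domain.
Expanding the polynomial and integrating term by term, evaluating both integrals, ⟨z²⟩ = 2·b^2/7.
With b = 6.92, ⟨z^2⟩ = 13.68.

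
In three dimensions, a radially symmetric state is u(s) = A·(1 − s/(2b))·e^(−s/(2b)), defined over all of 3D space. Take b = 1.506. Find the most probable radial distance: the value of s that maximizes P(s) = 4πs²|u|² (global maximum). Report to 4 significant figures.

s ≈ 7.886

Differentiate P(s) = 4πs²|u|² with respect to s and set to zero.
Solving yields s = b·(√(5) + 3).
With b = 1.506, the most probable radial distance is 7.8855.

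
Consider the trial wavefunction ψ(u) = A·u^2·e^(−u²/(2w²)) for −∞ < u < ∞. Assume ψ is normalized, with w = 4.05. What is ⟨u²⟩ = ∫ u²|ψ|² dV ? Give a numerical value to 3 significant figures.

By definition ⟨u²⟩ = ∫ u^2 |ψ(u)|² du.
Using the Gaussian integral ∫_{−∞}^{∞} e^(−αu²) du = √(π/α), since the A² factors cancel between numerator and denominator, ⟨u²⟩ = 5·w^2/2.
With w = 4.05, ⟨u^2⟩ = 41.01.

⟨u^2⟩ ≈ 41.0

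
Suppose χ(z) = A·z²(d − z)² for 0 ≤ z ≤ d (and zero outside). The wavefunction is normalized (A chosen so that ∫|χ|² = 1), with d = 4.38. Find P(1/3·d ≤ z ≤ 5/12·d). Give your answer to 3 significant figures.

P ≈ 0.157

P = ∫_{1/3·d}^{5/12·d} |χ(z)|² dz.
The normalization integral ∫|χ|²dz over the whole domain equals d^9/630·A², and A² cancels in the ratio.
Substituting u = z/d, A² and the length scale cancel in the ratio: P = ∫_{1/3}^{5/12} u^4·(1 - u)^4 du / ∫_{0}^{1} u^4·(1 - u)^4 du.
With ∫ u^4·(1 - u)^4 du = u^5·(70·u^4 - 315·u^3 + 540·u^2 - 420·u + 126)/630 + C, the region integral is ≈ 0.00024997 and the full one is 1/630.
Evaluating gives P = 0.1575.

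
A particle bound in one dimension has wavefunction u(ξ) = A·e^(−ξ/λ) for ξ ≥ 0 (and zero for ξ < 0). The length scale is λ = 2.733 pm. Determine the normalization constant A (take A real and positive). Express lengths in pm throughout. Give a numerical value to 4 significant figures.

A ≈ 0.8555 pm^(-1/2)

We need A² ∫|f|² dξ = 1, taking the integral from 0 to ∞.
Recall ∫₀^∞ ξ^m e^(−ξ/β) dξ = m!·β^(m+1), with u = A·e^(−ξ/λ), the integral evaluates to A²·[λ/2].
Hence A² = 1/[λ/2].
Plugging in λ = 2.733 yields A = 0.85545.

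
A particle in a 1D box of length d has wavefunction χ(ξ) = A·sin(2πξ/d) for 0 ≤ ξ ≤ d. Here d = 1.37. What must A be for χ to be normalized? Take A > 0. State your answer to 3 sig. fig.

Require ∫ |χ|² dξ = 1 over the whole domain.
With ∫₀^d sin²(nπξ/d) dξ = d/2, with χ = A·sin(2πξ/d), the integral evaluates to A²·[d/2].
So A² = (d/2)^(−1).
Plugging in d = 1.37 yields A = 1.208.

A ≈ 1.21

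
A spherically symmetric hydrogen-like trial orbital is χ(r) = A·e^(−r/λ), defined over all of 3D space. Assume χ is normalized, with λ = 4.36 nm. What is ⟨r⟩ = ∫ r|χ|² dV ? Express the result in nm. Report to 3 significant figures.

⟨r⟩ = ∫ r |χ|² 4πr² dr over the full domain.
Recall ∫₀^∞ r^m e^(−r/β) dr = m!·β^(m+1), since the A² factors cancel between numerator and denominator, ⟨r⟩ = 3·λ/2.
With λ = 4.36, ⟨r⟩ = 6.540.

⟨r⟩ ≈ 6.54 nm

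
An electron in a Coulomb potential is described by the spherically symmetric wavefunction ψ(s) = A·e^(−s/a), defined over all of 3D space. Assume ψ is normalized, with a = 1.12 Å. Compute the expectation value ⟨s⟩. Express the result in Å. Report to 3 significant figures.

The expectation value is the |ψ|²-weighted average of s: ∫ s|ψ|² 4πs² ds.
With ∫₀^∞ s^3 e^(−αs) ds = 3!/α^4, since the A² factors cancel between numerator and denominator, ⟨s⟩ = 3·a/2.
With a = 1.12, ⟨s⟩ = 1.680.

⟨s⟩ ≈ 1.68 Å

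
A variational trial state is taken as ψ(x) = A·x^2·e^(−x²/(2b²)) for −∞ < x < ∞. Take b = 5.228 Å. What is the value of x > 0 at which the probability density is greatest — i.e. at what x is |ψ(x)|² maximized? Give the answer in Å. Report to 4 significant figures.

x ≈ 7.394 Å

The maximum of |ψ(x)|² occurs where its derivative vanishes.
Solving yields x = √(2)·b.
With b = 5.228, the value of x > 0 at which the probability density is greatest is 7.3935 Å.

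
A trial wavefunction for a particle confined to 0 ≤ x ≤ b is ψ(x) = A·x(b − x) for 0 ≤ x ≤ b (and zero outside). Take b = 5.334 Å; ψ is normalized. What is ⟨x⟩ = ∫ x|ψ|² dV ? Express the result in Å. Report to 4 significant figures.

⟨x⟩ ≈ 2.667 Å

By definition ⟨x⟩ = ∫ x |ψ(x)|² dx.
The ratio of the moment integral to the normalization integral gives ⟨x⟩ = b/2.
Putting b = 5.334 gives 2.6670.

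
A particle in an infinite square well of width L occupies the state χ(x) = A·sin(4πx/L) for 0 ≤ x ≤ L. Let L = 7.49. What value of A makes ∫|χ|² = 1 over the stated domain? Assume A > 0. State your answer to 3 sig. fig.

Normalization requires ∫|χ|² dx = 1, integrated from 0 to L.
With χ = A·sin(4πx/L), the integral evaluates to A²·[L/2].
With L = 7.49: A² = 0.2670 and A = 0.5167.

A ≈ 0.517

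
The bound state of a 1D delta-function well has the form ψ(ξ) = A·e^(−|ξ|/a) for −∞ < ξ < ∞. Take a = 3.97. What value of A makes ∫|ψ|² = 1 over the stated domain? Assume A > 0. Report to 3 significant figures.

A ≈ 0.502

Normalization requires ∫|ψ|² dξ = 1, integrated from −∞ to ∞.
Carrying out the integral gives A² · a.
Hence A² = 1/[a].
Plugging in a = 3.97 yields A = 0.5019.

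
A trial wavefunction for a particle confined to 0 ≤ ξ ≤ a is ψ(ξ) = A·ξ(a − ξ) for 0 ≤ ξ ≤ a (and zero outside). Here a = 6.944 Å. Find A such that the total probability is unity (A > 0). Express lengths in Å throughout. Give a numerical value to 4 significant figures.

The normalization condition is ∫|ψ|² dξ = 1 from 0 to a.
Expanding the polynomial and integrating term by term, ∫|ψ|² dξ = A²·(a^5/30).
Plugging in a = 6.944 yields A = 0.043106.

A ≈ 0.04311 Å^(-5/2)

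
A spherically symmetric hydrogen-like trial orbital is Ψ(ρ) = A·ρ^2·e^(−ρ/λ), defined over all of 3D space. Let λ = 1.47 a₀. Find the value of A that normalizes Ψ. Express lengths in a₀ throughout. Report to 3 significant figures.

The normalization condition is ∫|Ψ|² 4πρ² dρ = 1 from 0 to ∞.
With ∫₀^∞ ρ^6 e^(−αρ) dρ = 6!/α^7, with Ψ = A·ρ^2·e^(−ρ/λ), the integral evaluates to A²·[45·π·λ^7/2].
With λ = 1.47: A² = 0.0009538 and A = 0.03088.

A ≈ 0.0309 a₀^(-7/2)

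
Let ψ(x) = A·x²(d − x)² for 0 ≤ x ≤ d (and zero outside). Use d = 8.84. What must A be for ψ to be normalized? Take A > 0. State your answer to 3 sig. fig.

A ≈ 0.00138

We need A² ∫|f|² dx = 1, taking the integral from 0 to d.
Expanding the polynomial and integrating term by term, with ψ = A·x²(d − x)², the integral evaluates to A²·[d^9/630].
So A² = (d^9/630)^(−1).
Substituting d = 8.84 gives A² = 0.000001911, so A = 0.001382.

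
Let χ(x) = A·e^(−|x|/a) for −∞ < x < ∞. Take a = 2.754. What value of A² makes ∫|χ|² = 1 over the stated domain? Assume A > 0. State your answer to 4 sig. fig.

A^2 ≈ 0.3631

The normalization condition is ∫|χ|² dx = 1 from −∞ to ∞.
Recall ∫₀^∞ x^m e^(−x/β) dx = m!·β^(m+1), the integral (without the A² prefactor) comes out to a.
Setting this equal to 1 gives A² = 1/(a).
With a = 2.754: A² = 0.36311 and A = 0.60258.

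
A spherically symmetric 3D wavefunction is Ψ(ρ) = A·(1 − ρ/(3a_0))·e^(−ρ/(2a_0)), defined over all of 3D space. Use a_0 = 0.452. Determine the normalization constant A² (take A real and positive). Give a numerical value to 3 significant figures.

We need A² ∫|f|² 4πρ² dρ = 1, taking the integral from 0 to ∞.
Using ∫₀^∞ ρⁿ e^(−αρ) dρ = n!/αⁿ⁺¹, carrying out the integral gives A² · 8·π·a_0^3/3.
So A² = (8·π·a_0^3/3)^(−1).
Plugging in a_0 = 0.452 yields A = 1.137.

A^2 ≈ 1.29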